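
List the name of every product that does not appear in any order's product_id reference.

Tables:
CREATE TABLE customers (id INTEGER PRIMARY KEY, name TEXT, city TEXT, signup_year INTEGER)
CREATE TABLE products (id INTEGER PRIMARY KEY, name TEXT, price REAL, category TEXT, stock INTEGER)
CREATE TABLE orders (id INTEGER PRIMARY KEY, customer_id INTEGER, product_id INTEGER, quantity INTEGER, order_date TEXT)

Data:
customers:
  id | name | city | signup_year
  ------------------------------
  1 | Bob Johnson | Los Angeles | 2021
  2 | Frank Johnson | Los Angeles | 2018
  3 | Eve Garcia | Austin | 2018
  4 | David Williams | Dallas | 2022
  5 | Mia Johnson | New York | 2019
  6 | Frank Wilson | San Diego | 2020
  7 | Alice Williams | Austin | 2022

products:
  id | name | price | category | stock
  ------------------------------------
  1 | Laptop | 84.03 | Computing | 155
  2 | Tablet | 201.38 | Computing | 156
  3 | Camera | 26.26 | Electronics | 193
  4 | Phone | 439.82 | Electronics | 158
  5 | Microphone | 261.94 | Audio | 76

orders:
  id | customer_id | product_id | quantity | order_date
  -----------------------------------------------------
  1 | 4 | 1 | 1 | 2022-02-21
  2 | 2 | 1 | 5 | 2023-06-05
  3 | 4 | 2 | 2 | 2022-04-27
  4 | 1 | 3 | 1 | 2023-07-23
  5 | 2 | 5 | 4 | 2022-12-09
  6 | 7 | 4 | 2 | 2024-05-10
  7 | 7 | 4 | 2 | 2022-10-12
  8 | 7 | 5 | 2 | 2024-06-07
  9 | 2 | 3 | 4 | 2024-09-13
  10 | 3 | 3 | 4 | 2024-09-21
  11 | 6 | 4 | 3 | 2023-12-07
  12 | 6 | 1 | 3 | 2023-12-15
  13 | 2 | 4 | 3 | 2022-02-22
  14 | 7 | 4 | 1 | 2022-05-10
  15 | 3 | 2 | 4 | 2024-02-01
SELECT p.name FROM products p LEFT JOIN orders c ON c.product_id = p.id WHERE c.id IS NULL

Execution result:
(no rows)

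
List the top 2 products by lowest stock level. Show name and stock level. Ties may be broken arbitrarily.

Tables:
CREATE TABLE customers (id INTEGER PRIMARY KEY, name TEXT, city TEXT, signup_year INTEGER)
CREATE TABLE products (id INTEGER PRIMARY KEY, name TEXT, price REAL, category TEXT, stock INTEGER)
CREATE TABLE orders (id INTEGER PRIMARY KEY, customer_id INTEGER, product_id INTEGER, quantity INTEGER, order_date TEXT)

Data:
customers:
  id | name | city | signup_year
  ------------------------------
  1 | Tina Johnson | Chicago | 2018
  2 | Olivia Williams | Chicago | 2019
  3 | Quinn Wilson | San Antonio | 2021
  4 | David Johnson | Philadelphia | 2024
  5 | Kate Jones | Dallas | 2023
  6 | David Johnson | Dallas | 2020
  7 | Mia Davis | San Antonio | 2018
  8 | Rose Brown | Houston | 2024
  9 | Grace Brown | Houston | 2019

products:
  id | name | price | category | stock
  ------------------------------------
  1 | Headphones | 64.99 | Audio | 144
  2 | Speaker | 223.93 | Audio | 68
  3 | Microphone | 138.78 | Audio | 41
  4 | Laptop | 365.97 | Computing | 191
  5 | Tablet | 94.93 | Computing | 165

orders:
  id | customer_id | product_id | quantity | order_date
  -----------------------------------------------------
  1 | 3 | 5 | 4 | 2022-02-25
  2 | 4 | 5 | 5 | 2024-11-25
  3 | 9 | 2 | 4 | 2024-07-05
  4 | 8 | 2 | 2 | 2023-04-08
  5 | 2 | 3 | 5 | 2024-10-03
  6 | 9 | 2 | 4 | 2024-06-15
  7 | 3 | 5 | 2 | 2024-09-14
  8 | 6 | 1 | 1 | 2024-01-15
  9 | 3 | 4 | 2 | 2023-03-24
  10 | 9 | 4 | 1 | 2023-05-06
SELECT name, stock FROM products ORDER BY stock ASC LIMIT 2

Execution result:
name | stock
Microphone | 41
Speaker | 68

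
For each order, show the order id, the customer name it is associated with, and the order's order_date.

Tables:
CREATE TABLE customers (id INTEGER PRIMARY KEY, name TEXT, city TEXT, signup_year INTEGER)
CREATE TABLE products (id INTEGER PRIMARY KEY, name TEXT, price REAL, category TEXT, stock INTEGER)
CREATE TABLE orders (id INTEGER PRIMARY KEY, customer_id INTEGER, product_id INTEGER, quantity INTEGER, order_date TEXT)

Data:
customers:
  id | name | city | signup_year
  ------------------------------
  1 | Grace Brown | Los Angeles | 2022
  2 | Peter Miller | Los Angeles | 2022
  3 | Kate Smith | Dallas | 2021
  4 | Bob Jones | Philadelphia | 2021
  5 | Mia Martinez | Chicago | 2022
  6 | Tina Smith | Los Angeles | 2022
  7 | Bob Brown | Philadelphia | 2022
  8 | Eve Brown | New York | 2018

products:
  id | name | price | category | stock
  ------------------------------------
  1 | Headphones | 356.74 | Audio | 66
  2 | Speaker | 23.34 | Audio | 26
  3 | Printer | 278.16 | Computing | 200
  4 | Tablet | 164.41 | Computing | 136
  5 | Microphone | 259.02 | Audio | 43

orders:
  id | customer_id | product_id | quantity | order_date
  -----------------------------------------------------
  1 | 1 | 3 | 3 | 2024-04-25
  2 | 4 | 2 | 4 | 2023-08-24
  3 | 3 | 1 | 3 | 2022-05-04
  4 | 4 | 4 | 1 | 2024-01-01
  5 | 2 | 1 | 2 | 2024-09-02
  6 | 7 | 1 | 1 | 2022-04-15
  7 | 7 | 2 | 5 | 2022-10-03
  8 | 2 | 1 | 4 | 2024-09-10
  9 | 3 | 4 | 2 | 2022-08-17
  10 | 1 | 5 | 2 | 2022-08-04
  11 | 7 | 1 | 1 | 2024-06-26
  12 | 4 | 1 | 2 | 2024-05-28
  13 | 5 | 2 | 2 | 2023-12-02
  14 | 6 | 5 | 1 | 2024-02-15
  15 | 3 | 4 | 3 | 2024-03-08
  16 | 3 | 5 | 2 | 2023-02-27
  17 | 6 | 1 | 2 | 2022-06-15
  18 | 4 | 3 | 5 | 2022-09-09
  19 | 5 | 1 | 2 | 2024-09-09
SELECT c.id, p.name AS customer, c.order_date FROM orders c JOIN customers p ON c.customer_id = p.id

Execution result:
id | customer | order_date
1 | Grace Brown | 2024-04-25
2 | Bob Jones | 2023-08-24
3 | Kate Smith | 2022-05-04
4 | Bob Jones | 2024-01-01
5 | Peter Miller | 2024-09-02
6 | Bob Brown | 2022-04-15
7 | Bob Brown | 2022-10-03
8 | Peter Miller | 2024-09-10
9 | Kate Smith | 2022-08-17
10 | Grace Brown | 2022-08-04
11 | Bob Brown | 2024-06-26
12 | Bob Jones | 2024-05-28
13 | Mia Martinez | 2023-12-02
14 | Tina Smith | 2024-02-15
15 | Kate Smith | 2024-03-08
16 | Kate Smith | 2023-02-27
17 | Tina Smith | 2022-06-15
18 | Bob Jones | 2022-09-09
19 | Mia Martinez | 2024-09-09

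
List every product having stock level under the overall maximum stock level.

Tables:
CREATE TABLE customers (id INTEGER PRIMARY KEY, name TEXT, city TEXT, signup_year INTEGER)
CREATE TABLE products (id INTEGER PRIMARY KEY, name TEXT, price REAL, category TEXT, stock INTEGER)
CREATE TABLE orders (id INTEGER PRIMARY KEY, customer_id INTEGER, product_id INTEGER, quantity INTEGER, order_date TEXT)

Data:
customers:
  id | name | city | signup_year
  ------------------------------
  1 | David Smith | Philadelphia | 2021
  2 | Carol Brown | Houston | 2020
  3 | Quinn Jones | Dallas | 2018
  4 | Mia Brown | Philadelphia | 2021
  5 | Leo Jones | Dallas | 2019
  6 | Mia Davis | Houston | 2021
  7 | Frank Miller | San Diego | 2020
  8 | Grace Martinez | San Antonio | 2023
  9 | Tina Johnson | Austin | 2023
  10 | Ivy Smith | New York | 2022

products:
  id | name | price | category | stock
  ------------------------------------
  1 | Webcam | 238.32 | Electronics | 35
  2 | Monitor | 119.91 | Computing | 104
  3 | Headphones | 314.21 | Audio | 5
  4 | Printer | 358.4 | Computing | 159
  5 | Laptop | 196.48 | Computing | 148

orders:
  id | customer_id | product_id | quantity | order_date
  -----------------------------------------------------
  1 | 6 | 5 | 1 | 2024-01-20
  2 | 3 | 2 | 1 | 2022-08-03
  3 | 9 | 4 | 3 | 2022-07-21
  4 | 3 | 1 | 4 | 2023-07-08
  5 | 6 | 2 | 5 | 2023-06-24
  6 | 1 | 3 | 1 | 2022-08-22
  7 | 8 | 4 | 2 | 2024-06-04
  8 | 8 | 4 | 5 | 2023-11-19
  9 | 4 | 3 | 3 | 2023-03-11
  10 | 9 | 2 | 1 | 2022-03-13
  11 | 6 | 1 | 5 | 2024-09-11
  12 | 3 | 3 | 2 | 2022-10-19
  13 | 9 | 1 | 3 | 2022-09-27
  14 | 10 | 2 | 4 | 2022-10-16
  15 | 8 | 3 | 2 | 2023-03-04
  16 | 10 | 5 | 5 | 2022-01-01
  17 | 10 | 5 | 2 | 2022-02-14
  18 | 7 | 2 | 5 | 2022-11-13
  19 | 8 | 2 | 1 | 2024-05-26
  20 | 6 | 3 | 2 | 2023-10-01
SELECT name, stock FROM products WHERE stock < (SELECT MAX(stock) FROM products)

Execution result:
name | stock
Webcam | 35
Monitor | 104
Headphones | 5
Laptop | 148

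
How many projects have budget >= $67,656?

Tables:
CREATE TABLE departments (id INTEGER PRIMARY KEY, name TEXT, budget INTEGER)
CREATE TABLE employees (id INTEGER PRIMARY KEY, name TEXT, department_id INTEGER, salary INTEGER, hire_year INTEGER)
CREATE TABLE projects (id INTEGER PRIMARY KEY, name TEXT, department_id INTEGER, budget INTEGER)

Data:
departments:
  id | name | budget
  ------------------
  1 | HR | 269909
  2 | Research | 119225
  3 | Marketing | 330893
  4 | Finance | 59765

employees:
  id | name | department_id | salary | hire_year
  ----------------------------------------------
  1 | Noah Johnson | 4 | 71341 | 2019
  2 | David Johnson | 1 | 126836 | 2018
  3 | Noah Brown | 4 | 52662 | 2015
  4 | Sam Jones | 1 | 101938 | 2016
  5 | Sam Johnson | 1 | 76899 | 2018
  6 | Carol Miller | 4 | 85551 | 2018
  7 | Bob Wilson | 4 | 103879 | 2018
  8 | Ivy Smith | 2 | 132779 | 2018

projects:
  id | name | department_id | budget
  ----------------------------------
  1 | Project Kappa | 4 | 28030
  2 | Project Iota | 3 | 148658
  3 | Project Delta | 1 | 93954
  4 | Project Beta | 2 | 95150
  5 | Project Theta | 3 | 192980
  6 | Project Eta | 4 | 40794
SELECT COUNT(*) FROM projects WHERE budget >= 67656

Execution result:
4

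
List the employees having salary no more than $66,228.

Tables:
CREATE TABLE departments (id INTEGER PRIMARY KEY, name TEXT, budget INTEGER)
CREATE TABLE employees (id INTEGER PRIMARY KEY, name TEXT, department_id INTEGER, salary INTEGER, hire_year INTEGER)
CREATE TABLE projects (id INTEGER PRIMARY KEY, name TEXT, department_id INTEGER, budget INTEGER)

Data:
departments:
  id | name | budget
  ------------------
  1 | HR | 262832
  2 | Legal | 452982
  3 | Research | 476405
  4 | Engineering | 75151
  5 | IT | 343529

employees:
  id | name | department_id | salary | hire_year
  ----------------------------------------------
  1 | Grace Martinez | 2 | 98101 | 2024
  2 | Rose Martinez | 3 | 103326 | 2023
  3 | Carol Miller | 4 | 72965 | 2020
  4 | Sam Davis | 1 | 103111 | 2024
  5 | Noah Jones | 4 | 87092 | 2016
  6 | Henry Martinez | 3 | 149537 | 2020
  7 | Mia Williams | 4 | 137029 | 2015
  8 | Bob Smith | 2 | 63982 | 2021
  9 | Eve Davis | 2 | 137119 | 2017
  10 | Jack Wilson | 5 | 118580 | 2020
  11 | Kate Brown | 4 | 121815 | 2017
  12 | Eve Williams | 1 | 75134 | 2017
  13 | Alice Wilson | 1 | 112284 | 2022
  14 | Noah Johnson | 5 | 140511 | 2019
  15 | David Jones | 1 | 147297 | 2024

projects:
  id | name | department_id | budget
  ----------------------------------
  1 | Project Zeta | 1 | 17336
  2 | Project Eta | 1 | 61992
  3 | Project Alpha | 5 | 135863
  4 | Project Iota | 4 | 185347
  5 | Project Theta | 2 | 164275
SELECT name, salary FROM employees WHERE salary <= 66228

Execution result:
name | salary
Bob Smith | 63982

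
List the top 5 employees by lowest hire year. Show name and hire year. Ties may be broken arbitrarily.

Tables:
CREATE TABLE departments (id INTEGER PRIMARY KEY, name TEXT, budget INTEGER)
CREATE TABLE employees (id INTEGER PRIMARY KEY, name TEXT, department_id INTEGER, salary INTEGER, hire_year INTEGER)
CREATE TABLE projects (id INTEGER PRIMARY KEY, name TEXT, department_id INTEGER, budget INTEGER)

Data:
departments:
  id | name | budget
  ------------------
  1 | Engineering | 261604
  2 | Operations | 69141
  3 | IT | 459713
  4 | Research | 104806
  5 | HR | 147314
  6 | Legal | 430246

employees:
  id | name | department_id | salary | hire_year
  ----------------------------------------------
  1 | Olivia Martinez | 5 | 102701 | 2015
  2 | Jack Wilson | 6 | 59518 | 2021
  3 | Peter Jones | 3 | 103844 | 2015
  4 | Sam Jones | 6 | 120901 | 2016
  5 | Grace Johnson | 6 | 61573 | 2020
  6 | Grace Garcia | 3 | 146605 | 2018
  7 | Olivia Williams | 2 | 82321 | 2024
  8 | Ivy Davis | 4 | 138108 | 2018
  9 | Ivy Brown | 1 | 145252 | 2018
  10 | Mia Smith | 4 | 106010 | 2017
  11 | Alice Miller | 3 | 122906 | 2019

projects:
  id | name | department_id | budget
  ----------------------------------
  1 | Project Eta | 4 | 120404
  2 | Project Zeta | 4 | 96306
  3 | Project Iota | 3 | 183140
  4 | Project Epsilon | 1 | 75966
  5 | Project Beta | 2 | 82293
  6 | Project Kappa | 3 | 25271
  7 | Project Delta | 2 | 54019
SELECT name, hire_year FROM employees ORDER BY hire_year ASC LIMIT 5

Execution result:
name | hire_year
Olivia Martinez | 2015
Peter Jones | 2015
Sam Jones | 2016
Mia Smith | 2017
Grace Garcia | 2018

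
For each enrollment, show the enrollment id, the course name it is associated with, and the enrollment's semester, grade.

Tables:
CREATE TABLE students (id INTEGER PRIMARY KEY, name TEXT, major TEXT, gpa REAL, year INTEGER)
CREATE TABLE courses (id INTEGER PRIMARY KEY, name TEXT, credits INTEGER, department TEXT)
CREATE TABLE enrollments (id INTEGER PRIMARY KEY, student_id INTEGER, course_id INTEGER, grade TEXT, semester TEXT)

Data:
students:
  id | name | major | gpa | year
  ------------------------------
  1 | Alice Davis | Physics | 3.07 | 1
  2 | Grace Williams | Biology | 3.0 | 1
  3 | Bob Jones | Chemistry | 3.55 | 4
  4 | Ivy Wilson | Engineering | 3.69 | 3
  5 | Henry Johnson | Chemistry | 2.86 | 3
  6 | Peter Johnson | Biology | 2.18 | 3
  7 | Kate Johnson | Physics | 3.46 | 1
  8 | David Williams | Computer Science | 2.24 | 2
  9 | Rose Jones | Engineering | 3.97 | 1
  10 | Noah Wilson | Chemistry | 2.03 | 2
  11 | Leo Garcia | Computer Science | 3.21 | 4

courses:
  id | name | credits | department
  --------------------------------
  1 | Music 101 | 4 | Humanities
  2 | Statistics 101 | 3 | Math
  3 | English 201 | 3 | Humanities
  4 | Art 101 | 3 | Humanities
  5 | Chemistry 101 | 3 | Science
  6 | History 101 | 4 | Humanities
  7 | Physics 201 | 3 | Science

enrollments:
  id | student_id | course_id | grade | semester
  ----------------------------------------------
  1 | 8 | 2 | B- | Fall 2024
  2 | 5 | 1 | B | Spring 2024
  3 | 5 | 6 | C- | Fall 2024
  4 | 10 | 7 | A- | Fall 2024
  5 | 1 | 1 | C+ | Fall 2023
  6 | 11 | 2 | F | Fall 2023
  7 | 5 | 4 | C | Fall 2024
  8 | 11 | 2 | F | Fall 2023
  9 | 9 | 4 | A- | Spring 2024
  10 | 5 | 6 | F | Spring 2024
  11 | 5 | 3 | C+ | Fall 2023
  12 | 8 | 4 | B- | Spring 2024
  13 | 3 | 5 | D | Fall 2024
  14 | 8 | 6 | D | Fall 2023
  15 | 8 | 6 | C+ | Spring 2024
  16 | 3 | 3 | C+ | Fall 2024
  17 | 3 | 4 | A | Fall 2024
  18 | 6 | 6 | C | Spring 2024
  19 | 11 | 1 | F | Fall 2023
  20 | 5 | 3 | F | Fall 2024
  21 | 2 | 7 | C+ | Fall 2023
SELECT c.id, p.name AS course, c.semester, c.grade FROM enrollments c JOIN courses p ON c.course_id = p.id

Execution result:
id | course | semester | grade
1 | Statistics 101 | Fall 2024 | B-
2 | Music 101 | Spring 2024 | B
3 | History 101 | Fall 2024 | C-
4 | Physics 201 | Fall 2024 | A-
5 | Music 101 | Fall 2023 | C+
6 | Statistics 101 | Fall 2023 | F
7 | Art 101 | Fall 2024 | C
8 | Statistics 101 | Fall 2023 | F
9 | Art 101 | Spring 2024 | A-
10 | History 101 | Spring 2024 | F
11 | English 201 | Fall 2023 | C+
12 | Art 101 | Spring 2024 | B-
13 | Chemistry 101 | Fall 2024 | D
14 | History 101 | Fall 2023 | D
15 | History 101 | Spring 2024 | C+
16 | English 201 | Fall 2024 | C+
17 | Art 101 | Fall 2024 | A
18 | History 101 | Spring 2024 | C
19 | Music 101 | Fall 2023 | F
20 | English 201 | Fall 2024 | F
21 | Physics 201 | Fall 2023 | C+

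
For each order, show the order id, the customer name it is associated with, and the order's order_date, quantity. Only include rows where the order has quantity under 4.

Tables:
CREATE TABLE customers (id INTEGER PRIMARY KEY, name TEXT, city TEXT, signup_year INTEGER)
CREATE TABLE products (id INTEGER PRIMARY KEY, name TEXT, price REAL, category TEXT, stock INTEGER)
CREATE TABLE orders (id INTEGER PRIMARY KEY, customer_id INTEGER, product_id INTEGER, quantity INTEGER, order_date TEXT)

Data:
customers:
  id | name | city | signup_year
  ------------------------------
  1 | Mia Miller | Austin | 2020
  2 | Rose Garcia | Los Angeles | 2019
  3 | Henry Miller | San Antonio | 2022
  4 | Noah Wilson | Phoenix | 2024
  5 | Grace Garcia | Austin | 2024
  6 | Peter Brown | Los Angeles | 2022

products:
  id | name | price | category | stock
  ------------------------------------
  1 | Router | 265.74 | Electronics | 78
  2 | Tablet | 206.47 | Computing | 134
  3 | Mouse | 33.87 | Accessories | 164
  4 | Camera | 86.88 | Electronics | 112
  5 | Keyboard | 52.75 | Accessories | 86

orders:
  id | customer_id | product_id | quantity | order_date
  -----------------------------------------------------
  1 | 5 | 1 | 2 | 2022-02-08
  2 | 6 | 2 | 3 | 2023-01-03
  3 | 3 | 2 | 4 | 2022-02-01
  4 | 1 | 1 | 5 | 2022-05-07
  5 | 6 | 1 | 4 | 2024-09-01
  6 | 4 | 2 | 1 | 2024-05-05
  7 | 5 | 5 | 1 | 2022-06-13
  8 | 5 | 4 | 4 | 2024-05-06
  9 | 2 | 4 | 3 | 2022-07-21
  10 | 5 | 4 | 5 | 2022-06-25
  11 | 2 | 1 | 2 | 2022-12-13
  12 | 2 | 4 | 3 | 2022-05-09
SELECT c.id, p.name AS customer, c.order_date, c.quantity FROM orders c JOIN customers p ON c.customer_id = p.id WHERE c.quantity < 4

Execution result:
id | customer | order_date | quantity
1 | Grace Garcia | 2022-02-08 | 2
2 | Peter Brown | 2023-01-03 | 3
6 | Noah Wilson | 2024-05-05 | 1
7 | Grace Garcia | 2022-06-13 | 1
9 | Rose Garcia | 2022-07-21 | 3
11 | Rose Garcia | 2022-12-13 | 2
12 | Rose Garcia | 2022-05-09 | 3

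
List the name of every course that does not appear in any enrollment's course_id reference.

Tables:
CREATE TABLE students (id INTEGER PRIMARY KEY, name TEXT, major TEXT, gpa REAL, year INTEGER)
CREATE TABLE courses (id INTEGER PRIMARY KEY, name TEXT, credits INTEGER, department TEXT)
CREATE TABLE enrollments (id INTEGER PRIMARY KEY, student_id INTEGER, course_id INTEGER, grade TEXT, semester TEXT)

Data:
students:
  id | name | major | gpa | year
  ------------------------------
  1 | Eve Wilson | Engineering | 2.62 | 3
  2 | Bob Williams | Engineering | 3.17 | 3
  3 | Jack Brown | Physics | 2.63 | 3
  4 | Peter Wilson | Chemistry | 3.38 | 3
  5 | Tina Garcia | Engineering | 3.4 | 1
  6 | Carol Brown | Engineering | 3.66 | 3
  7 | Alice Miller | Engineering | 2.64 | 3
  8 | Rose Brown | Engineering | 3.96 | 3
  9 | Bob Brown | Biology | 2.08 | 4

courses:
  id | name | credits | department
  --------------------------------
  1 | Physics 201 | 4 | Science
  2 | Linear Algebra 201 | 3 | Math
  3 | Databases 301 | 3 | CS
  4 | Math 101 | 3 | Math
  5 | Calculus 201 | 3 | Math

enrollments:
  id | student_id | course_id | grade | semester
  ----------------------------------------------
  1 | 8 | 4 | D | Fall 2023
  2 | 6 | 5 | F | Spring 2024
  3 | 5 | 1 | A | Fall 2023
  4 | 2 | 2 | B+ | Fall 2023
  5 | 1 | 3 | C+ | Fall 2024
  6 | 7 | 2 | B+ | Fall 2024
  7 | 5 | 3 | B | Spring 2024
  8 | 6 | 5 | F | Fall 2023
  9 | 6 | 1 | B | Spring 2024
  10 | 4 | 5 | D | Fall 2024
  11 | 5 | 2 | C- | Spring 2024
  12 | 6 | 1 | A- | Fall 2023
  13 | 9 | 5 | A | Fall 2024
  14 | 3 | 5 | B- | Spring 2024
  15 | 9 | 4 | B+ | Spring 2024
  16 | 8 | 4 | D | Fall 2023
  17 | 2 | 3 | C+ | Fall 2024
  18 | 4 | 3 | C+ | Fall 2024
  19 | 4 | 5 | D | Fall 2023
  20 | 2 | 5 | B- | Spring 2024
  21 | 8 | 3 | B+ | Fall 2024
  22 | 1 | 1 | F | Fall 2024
SELECT p.name FROM courses p LEFT JOIN enrollments c ON c.course_id = p.id WHERE c.id IS NULL

Execution result:
(no rows)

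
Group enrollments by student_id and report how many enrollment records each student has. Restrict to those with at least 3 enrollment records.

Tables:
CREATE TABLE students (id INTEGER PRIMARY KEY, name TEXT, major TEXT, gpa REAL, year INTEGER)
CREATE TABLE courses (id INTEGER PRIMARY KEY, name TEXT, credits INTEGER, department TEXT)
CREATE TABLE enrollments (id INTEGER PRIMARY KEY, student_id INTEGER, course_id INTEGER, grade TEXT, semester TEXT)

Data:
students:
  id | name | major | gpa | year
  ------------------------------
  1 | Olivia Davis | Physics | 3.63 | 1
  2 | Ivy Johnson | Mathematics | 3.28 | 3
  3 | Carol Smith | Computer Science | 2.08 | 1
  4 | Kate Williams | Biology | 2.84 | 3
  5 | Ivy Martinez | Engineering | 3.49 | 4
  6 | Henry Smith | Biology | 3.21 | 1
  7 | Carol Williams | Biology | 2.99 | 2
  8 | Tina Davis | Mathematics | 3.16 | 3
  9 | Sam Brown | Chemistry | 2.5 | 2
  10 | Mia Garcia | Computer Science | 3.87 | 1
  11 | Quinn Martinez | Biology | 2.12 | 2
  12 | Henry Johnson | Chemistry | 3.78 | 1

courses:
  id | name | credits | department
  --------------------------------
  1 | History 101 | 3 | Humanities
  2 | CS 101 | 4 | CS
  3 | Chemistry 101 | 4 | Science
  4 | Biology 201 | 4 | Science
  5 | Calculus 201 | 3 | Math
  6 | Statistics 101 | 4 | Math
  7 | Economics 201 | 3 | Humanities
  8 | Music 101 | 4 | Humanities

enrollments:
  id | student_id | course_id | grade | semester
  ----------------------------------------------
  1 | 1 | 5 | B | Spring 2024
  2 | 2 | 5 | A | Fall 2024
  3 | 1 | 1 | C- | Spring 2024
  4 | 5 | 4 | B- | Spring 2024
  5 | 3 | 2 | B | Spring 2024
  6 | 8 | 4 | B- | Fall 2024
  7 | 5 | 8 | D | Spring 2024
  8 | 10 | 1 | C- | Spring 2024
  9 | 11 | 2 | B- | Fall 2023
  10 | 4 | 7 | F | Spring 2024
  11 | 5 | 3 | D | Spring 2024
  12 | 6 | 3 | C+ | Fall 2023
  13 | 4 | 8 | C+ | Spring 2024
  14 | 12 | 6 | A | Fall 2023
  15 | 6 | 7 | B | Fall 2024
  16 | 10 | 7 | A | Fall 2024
SELECT student_id, COUNT(*) AS enrollment_count FROM enrollments GROUP BY student_id HAVING COUNT(*) >= 3

Execution result:
student_id | enrollment_count
5 | 3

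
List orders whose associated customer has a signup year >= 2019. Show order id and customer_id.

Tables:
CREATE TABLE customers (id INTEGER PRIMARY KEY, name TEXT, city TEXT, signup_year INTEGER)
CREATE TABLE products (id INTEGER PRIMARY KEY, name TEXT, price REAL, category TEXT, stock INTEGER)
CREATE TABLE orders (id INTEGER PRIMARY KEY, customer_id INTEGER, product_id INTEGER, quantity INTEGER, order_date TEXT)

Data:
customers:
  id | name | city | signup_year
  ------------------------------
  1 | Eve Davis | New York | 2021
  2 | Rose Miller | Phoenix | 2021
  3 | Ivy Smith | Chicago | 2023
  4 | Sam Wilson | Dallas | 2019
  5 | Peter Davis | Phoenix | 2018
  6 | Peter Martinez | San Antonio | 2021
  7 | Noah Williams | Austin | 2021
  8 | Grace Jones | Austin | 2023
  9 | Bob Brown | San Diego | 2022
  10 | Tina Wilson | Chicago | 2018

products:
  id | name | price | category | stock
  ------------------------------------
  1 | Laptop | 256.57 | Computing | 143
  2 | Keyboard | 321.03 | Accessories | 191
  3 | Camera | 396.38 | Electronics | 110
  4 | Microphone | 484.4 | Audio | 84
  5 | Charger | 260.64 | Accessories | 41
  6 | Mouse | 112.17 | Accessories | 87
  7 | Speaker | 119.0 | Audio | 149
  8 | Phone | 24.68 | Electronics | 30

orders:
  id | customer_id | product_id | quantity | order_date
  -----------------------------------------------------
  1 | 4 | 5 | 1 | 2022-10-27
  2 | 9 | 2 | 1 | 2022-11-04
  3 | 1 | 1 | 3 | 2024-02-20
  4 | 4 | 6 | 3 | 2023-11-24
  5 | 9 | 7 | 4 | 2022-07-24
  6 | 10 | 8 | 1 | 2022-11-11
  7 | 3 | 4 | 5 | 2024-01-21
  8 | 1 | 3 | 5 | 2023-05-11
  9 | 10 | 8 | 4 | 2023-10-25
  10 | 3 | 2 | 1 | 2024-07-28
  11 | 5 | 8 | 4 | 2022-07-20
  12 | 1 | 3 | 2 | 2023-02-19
SELECT id, customer_id FROM orders WHERE customer_id IN (SELECT id FROM customers WHERE signup_year >= 2019)

Execution result:
id | customer_id
1 | 4
2 | 9
3 | 1
4 | 4
5 | 9
7 | 3
8 | 1
10 | 3
12 | 1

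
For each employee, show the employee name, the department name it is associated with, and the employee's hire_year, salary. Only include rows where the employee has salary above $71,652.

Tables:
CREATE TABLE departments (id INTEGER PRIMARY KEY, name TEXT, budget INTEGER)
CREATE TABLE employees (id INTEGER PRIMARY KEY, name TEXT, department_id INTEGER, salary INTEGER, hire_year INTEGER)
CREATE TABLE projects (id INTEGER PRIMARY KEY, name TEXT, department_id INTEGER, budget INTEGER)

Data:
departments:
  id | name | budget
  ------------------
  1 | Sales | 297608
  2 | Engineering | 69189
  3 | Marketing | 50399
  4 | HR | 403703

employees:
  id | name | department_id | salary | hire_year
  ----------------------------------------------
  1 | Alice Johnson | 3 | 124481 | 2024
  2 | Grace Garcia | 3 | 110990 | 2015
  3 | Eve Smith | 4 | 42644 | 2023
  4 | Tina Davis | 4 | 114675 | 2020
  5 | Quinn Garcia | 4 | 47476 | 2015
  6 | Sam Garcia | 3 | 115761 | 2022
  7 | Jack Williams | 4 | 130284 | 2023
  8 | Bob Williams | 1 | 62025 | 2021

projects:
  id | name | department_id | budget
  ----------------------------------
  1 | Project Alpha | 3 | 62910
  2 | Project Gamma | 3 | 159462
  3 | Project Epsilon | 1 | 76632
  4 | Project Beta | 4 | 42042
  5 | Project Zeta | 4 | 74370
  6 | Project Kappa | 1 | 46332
SELECT c.name, p.name AS department, c.hire_year, c.salary FROM employees c JOIN departments p ON c.department_id = p.id WHERE c.salary > 71652

Execution result:
name | department | hire_year | salary
Alice Johnson | Marketing | 2024 | 124481
Grace Garcia | Marketing | 2015 | 110990
Tina Davis | HR | 2020 | 114675
Sam Garcia | Marketing | 2022 | 115761
Jack Williams | HR | 2023 | 130284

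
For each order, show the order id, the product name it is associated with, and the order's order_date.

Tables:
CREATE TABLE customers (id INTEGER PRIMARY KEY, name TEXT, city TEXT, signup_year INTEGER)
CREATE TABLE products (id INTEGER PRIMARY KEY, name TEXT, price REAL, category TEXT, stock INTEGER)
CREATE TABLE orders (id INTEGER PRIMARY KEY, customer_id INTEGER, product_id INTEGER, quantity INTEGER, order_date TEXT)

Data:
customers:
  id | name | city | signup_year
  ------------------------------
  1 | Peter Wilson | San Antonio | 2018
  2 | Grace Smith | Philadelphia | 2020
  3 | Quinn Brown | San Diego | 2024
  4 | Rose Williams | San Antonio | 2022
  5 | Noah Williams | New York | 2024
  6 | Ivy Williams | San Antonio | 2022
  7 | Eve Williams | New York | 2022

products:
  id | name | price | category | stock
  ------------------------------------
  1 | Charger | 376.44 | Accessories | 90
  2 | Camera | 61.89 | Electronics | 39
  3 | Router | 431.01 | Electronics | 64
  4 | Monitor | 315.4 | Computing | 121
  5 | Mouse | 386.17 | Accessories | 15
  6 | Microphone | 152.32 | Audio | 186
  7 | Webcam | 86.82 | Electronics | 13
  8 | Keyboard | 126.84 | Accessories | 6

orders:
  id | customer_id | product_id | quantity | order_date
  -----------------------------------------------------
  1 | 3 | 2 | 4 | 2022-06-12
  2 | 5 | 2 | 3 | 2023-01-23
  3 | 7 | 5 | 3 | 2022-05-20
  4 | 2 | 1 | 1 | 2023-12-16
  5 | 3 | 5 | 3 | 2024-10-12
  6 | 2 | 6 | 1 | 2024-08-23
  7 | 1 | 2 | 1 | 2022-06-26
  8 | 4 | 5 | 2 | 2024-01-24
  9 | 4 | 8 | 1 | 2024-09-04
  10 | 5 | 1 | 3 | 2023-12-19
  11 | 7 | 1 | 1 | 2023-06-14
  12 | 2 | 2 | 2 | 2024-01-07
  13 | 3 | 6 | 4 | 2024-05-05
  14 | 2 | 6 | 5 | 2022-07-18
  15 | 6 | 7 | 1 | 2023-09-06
SELECT c.id, p.name AS product, c.order_date FROM orders c JOIN products p ON c.product_id = p.id

Execution result:
id | product | order_date
1 | Camera | 2022-06-12
2 | Camera | 2023-01-23
3 | Mouse | 2022-05-20
4 | Charger | 2023-12-16
5 | Mouse | 2024-10-12
6 | Microphone | 2024-08-23
7 | Camera | 2022-06-26
8 | Mouse | 2024-01-24
9 | Keyboard | 2024-09-04
10 | Charger | 2023-12-19
11 | Charger | 2023-06-14
12 | Camera | 2024-01-07
13 | Microphone | 2024-05-05
14 | Microphone | 2022-07-18
15 | Webcam | 2023-09-06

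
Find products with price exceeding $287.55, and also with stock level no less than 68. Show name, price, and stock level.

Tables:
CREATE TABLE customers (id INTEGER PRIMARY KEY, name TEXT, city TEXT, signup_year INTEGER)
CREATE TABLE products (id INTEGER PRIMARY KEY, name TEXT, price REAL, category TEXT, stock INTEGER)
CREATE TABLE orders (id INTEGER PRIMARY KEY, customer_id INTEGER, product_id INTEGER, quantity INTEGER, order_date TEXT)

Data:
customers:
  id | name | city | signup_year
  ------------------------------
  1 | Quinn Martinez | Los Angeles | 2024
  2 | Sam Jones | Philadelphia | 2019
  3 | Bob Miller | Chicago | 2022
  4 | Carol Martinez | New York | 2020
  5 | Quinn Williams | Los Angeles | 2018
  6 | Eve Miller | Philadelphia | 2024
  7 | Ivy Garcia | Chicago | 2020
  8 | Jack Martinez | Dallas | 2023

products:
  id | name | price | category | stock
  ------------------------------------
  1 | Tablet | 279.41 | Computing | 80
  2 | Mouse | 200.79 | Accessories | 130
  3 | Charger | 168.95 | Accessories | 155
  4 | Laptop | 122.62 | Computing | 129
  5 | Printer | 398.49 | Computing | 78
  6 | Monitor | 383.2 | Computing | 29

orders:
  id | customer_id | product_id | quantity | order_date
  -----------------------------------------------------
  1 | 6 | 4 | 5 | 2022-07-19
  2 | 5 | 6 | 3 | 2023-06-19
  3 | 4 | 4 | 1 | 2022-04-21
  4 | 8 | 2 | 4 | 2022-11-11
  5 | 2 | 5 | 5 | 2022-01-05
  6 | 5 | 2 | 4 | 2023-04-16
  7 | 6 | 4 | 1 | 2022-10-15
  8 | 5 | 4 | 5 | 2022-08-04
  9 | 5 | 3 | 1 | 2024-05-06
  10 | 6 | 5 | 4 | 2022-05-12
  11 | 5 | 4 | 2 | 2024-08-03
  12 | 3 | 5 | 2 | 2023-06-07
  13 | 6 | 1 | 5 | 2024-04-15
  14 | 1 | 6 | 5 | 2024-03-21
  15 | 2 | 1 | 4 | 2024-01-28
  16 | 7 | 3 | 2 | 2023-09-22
SELECT name, price, stock FROM products WHERE price > 287.55 AND stock >= 68

Execution result:
name | price | stock
Printer | 398.49 | 78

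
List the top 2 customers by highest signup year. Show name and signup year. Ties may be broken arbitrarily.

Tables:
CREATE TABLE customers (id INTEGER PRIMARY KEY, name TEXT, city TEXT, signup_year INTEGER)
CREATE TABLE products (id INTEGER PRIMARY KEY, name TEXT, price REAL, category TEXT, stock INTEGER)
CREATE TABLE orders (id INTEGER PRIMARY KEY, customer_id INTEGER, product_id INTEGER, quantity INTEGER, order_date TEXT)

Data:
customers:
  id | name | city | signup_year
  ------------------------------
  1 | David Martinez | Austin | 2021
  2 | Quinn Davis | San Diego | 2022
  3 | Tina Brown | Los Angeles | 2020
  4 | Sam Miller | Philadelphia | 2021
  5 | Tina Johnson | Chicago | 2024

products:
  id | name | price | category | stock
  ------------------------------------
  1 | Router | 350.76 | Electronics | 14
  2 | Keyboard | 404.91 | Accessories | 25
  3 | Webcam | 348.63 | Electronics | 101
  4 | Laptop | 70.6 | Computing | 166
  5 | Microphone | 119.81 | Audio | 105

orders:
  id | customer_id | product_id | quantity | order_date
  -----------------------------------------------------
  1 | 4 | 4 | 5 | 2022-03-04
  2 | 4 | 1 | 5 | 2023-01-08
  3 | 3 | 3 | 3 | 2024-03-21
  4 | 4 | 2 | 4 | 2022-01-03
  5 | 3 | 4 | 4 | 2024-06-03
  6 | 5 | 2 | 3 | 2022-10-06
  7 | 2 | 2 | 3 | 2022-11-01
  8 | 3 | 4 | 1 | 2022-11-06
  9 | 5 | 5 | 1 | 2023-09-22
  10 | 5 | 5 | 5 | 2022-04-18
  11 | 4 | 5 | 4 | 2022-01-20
SELECT name, signup_year FROM customers ORDER BY signup_year DESC LIMIT 2

Execution result:
name | signup_year
Tina Johnson | 2024
Quinn Davis | 2022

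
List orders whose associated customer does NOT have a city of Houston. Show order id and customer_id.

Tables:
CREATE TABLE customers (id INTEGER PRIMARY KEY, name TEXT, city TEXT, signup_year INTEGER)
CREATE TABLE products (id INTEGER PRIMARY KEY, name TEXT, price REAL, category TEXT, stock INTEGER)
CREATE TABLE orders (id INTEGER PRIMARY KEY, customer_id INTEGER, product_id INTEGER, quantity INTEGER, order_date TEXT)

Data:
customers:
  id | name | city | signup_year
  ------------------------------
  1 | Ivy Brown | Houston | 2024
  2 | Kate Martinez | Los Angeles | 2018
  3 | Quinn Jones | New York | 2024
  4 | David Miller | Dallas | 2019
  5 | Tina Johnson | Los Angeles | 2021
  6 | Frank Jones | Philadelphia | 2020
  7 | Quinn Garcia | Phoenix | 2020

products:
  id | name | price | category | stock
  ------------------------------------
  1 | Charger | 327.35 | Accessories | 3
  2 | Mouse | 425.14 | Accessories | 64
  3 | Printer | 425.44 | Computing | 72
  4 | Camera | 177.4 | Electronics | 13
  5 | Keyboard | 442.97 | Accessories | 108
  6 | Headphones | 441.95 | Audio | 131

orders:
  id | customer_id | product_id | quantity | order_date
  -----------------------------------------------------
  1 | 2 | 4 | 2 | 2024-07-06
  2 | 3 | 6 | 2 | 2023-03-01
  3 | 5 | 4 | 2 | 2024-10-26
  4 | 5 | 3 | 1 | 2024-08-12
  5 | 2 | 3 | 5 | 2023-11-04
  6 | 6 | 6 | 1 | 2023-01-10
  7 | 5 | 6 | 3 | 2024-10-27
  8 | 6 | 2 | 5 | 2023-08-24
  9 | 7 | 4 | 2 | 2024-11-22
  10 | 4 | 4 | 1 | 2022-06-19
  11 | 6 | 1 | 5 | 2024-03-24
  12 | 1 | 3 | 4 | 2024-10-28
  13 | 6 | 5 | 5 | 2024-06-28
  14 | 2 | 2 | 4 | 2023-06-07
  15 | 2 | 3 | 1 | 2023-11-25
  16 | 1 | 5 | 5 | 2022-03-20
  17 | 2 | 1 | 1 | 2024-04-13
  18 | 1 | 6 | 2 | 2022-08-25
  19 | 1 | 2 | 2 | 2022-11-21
SELECT id, customer_id FROM orders WHERE customer_id NOT IN (SELECT id FROM customers WHERE city = 'Houston')

Execution result:
id | customer_id
1 | 2
2 | 3
3 | 5
4 | 5
5 | 2
6 | 6
7 | 5
8 | 6
9 | 7
10 | 4
11 | 6
13 | 6
14 | 2
15 | 2
17 | 2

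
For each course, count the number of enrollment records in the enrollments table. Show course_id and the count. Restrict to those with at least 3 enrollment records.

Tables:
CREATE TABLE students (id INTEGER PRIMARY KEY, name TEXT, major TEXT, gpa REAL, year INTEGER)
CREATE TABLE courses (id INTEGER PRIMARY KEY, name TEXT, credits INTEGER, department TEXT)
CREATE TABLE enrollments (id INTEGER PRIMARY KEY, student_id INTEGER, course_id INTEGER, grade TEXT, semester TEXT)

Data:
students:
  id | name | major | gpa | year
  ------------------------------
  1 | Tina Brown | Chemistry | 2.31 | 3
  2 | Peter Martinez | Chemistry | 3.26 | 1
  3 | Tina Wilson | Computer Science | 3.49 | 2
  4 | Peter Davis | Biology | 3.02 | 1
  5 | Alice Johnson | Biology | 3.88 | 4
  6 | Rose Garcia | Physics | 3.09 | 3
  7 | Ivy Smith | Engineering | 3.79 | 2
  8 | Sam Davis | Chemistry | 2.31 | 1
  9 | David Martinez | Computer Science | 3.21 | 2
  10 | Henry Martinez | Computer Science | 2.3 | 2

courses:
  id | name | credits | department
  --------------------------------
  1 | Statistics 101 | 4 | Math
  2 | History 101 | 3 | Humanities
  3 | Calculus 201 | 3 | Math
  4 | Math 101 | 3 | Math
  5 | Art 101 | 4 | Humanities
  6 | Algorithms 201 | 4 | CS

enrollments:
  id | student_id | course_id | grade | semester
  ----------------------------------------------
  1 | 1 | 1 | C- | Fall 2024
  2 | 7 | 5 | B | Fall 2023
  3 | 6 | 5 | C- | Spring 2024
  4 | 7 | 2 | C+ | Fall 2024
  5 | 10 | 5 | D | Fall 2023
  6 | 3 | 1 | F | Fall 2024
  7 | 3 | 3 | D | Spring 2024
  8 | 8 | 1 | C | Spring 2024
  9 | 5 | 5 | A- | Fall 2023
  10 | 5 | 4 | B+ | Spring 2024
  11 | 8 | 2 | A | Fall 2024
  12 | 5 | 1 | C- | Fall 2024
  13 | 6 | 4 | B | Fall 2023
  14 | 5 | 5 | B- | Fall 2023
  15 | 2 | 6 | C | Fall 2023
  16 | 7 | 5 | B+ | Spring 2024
SELECT course_id, COUNT(*) AS enrollment_count FROM enrollments GROUP BY course_id HAVING COUNT(*) >= 3

Execution result:
course_id | enrollment_count
1 | 4
5 | 6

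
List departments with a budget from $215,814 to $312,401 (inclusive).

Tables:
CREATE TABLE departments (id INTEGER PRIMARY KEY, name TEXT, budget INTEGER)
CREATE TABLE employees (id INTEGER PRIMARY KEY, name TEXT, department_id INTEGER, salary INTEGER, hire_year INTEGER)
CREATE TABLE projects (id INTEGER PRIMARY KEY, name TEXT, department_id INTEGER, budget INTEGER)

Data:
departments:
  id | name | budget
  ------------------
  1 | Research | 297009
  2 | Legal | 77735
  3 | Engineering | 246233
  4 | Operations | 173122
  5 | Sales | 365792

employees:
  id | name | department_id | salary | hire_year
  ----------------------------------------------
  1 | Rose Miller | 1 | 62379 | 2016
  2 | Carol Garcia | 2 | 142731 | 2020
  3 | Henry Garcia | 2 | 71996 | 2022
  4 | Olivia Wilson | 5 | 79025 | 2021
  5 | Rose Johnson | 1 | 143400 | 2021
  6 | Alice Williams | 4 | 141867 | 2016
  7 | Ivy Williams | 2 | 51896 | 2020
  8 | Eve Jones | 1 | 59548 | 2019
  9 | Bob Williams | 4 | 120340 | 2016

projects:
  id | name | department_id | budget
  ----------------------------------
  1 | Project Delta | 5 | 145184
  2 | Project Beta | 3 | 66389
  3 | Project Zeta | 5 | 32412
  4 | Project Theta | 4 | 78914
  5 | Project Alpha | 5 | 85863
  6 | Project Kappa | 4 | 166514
SELECT name, budget FROM departments WHERE budget BETWEEN 215814 AND 312401

Execution result:
name | budget
Research | 297009
Engineering | 246233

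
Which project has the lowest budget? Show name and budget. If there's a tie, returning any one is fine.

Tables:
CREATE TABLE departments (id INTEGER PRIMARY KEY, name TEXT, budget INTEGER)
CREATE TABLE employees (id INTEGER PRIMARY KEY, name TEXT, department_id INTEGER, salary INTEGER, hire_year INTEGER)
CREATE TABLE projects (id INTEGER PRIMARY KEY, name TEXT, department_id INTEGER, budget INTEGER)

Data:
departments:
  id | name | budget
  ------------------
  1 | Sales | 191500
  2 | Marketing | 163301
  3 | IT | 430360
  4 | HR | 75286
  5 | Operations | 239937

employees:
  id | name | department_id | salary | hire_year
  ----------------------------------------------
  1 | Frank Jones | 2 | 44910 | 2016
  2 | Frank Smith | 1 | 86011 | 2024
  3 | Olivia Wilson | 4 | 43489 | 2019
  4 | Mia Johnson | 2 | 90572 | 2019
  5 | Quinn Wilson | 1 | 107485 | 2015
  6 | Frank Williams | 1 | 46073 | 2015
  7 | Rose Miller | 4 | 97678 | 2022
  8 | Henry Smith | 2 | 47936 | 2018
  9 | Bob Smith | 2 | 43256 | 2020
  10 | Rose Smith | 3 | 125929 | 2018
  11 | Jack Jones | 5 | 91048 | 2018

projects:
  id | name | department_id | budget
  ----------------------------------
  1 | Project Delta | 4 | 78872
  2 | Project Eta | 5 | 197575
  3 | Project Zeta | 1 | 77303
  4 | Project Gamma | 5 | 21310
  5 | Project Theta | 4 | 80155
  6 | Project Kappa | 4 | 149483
SELECT name, budget FROM projects ORDER BY budget ASC LIMIT 1

Execution result:
name | budget
Project Gamma | 21310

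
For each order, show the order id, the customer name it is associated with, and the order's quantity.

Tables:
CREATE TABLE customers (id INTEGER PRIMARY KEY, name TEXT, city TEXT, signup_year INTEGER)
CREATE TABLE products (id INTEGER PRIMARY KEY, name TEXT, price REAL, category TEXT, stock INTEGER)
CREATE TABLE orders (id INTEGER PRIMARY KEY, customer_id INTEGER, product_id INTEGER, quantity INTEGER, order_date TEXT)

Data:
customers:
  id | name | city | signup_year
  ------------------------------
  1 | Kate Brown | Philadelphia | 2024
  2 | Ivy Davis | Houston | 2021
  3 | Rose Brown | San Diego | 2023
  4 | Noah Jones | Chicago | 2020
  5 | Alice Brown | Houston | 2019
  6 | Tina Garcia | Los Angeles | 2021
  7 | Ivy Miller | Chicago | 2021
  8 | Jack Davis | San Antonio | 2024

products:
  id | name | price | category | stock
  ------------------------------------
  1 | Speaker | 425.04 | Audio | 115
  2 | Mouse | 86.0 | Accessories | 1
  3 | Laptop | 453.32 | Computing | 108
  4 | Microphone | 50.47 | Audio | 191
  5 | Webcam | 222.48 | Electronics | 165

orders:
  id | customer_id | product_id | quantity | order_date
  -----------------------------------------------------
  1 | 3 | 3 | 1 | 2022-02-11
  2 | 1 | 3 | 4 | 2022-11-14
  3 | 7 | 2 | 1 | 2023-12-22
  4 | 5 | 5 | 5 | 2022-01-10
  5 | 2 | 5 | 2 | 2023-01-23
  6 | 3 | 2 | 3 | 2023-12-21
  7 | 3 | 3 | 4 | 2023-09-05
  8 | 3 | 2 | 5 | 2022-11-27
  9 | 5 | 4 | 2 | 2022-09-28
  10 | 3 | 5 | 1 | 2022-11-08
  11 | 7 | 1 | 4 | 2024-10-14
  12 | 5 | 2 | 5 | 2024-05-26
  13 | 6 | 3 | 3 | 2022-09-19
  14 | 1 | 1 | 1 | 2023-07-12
SELECT c.id, p.name AS customer, c.quantity FROM orders c JOIN customers p ON c.customer_id = p.id

Execution result:
id | customer | quantity
1 | Rose Brown | 1
2 | Kate Brown | 4
3 | Ivy Miller | 1
4 | Alice Brown | 5
5 | Ivy Davis | 2
6 | Rose Brown | 3
7 | Rose Brown | 4
8 | Rose Brown | 5
9 | Alice Brown | 2
10 | Rose Brown | 1
11 | Ivy Miller | 4
12 | Alice Brown | 5
13 | Tina Garcia | 3
14 | Kate Brown | 1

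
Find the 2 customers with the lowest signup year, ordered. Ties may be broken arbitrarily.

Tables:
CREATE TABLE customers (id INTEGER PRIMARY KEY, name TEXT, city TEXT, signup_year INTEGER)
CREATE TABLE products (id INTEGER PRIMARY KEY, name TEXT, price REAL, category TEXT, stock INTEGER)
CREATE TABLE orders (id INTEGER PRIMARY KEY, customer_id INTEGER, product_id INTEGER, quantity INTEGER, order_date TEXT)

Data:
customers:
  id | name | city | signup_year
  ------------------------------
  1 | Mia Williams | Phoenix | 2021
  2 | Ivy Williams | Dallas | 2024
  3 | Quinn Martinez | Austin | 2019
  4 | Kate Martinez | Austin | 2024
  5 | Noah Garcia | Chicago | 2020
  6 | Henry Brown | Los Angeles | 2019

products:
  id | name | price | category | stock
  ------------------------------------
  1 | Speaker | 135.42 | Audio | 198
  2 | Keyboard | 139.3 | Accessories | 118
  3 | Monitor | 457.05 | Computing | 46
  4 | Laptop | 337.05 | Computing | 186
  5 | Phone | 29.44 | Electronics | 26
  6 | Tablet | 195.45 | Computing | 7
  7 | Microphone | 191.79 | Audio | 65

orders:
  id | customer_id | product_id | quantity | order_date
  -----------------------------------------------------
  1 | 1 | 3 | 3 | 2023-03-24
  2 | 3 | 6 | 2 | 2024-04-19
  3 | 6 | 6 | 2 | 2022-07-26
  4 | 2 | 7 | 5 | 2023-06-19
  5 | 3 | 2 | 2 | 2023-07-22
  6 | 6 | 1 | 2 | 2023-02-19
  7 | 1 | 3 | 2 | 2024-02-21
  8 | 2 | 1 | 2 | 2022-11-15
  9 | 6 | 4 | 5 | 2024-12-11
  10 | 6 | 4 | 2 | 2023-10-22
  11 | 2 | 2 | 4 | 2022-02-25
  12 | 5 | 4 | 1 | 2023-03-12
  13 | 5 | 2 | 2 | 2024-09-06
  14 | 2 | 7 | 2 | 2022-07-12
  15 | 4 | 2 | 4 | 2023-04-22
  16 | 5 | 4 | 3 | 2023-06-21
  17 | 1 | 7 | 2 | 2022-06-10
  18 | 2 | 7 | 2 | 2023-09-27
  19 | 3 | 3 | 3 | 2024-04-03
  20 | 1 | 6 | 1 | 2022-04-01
SELECT name, signup_year FROM customers ORDER BY signup_year ASC LIMIT 2

Execution result:
name | signup_year
Quinn Martinez | 2019
Henry Brown | 2019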